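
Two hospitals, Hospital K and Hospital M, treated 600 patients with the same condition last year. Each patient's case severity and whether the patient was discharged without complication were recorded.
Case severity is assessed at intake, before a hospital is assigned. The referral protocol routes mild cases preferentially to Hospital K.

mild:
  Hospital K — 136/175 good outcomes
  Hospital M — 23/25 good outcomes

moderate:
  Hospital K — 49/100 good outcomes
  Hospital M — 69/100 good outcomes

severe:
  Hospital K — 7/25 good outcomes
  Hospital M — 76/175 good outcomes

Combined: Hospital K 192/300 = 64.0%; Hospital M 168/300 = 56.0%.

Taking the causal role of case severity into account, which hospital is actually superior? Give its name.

Hospital M

The stratified and pooled comparisons disagree (Hospital M wins within each case severity; Hospital K wins overall), so the answer turns on the causal role of case severity.
Case severity is set before the hospital has any effect — it is not caused by the hospital — and it independently drives the outcome. That makes it a confounder, so the causal comparison is within case severity levels.
Within each level — mild: 77.7% vs 92.0%; moderate: 49.0% vs 69.0%; severe: 28.0% vs 43.4% — Hospital M is higher every time.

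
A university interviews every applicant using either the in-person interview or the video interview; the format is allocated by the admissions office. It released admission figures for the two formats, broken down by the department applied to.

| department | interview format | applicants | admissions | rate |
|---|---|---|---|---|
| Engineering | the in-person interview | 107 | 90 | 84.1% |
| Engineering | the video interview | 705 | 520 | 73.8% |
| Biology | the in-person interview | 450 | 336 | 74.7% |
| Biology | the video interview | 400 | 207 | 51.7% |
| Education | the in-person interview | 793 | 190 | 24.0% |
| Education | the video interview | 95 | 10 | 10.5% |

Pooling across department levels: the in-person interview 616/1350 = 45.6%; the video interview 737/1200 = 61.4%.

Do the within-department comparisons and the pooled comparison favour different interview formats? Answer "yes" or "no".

Within each department level (Engineering 84.1% vs 73.8%; Biology 74.7% vs 51.7%; Education 24.0% vs 10.5%), the in-person interview has the higher rate every time. Pooled: 45.6% vs 61.4% — the video interview has the higher rate overall. The two comparisons disagree.

yes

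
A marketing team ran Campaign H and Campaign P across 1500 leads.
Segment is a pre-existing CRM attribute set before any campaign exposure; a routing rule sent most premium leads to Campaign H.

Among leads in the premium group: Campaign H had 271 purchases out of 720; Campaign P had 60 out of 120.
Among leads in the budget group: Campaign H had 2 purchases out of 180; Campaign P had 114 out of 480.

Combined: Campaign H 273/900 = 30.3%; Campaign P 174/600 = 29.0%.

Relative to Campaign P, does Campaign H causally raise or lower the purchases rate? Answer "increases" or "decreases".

Nothing the campaign does changes customer segment; the imbalance is an allocation artefact. With customer segment also predicting the outcome, the pooled figure is confounded, and the within-stratum comparison is the causal one.
Within each level — premium: 37.6% vs 50.0%; budget: 1.1% vs 23.8% — Campaign P is higher every time.

decreases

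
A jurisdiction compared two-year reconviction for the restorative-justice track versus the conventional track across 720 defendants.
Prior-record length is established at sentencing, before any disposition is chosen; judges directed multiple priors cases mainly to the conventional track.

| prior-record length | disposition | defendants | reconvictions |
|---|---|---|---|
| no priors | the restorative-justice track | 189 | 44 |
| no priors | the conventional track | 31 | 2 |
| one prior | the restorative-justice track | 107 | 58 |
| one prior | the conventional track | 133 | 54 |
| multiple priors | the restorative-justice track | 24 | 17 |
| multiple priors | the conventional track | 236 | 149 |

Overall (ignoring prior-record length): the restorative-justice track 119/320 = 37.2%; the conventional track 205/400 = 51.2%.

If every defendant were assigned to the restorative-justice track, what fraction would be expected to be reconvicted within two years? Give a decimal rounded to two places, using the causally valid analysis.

The stratified and pooled comparisons disagree (the conventional track wins within each prior-record length; the restorative-justice track wins overall), so the answer turns on the causal role of prior-record length.
Prior-record length differs across dispositions for reasons unrelated to any effect of the disposition itself, and it separately predicts the outcome — a classic confounder. We must compare within prior-record length levels.
Standardising the restorative-justice track to the population prior-record length mix: 0.306·44/189 + 0.333·58/107 + 0.361·17/24 = 0.508.

0.51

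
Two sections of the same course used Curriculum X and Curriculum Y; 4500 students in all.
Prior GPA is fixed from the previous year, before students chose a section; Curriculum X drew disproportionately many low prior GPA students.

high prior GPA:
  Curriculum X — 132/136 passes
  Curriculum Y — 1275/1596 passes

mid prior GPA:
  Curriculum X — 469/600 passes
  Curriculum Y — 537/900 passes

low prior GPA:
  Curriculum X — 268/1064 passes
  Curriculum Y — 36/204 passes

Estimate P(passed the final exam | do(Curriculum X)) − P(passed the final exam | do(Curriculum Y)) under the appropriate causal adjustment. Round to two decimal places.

Prior GPA band is set before the teaching method has any effect — it is not caused by the teaching method — and it independently drives the outcome. That makes it a confounder, so the causal comparison is within prior GPA band levels.
Adjusting over the population distribution of prior GPA band: 0.385·(0.971−0.799) + 0.333·(0.782−0.597) + 0.282·(0.252−0.176) = +0.149.

+0.15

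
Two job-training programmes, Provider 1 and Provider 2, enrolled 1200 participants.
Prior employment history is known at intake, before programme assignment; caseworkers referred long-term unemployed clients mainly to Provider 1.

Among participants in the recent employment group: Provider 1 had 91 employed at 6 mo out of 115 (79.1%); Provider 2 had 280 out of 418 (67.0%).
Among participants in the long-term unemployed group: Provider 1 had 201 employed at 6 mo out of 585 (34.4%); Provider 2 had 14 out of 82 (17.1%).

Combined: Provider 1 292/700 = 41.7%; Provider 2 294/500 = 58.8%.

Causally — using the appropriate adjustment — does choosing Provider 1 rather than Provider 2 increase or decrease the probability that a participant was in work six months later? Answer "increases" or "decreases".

Since prior employment history is a pre-existing factor (not a product of the programme) and it affects the outcome on its own, it is a confounder. The stratified rates, not the pooled rate, identify the causal effect.
Within each level — recent employment: 79.1% vs 67.0%; long-term unemployed: 34.4% vs 17.1% — Provider 1 is higher every time.

increases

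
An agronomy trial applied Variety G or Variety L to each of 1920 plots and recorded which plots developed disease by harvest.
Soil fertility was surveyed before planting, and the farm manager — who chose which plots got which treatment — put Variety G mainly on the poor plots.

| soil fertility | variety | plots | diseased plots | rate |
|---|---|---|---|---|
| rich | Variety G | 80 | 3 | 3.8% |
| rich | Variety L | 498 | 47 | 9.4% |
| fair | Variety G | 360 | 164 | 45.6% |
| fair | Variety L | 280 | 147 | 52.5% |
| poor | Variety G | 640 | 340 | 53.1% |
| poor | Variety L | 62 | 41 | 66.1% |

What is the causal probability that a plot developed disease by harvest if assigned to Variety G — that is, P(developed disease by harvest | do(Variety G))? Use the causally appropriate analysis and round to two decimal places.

Nothing the variety does changes soil fertility; the imbalance is an allocation artefact. With soil fertility also predicting the outcome, the pooled figure is confounded, and the within-stratum comparison is the causal one.
Standardising Variety G to the population soil fertility mix: 0.301·3/80 + 0.333·164/360 + 0.366·340/640 = 0.357.

0.36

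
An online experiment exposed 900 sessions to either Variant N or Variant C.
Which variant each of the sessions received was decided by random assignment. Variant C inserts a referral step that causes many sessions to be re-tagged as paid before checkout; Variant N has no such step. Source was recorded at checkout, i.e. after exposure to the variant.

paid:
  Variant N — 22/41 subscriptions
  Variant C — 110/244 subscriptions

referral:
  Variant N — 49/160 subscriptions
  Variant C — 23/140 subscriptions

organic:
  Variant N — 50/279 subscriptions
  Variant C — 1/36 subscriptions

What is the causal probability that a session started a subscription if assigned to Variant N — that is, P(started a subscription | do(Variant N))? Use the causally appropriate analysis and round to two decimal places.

Traffic source lies on the pathway variant → traffic source → outcome, so adjusting for it blocks the indirect effect. For the total causal effect of variant, use the unadjusted pooled rates.
So P(outcome | do(Variant N)) is just the pooled rate for Variant N: 121/480 = 0.252.

0.25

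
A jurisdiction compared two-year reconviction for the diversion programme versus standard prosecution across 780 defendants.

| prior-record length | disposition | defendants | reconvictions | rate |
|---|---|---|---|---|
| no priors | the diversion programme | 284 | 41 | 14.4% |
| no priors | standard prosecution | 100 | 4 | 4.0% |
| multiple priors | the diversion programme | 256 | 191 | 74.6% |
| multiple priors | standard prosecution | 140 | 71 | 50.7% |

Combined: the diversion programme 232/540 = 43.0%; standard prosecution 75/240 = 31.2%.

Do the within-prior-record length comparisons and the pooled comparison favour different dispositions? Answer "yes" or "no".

Within each prior-record length level (no priors 14.4% vs 4.0%; multiple priors 74.6% vs 50.7%), standard prosecution has the lower rate every time. Pooled: 43.0% vs 31.2% — standard prosecution has the lower rate overall. They agree.

no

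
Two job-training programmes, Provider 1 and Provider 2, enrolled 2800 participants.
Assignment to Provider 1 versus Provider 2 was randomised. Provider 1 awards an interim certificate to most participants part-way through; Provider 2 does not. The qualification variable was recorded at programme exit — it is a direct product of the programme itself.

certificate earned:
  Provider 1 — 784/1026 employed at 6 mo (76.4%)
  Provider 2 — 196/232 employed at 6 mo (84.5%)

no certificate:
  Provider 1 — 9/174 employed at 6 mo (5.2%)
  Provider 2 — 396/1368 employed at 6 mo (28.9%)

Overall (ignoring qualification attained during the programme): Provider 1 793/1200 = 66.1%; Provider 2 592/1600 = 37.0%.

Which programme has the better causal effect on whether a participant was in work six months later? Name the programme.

Provider 1

Because the programme influences qualification attained during the programme, qualification attained during the programme is a post-treatment mediator, not a confounder. Stratifying on it would bias the estimate; the causal effect is the crude pooled difference.
Pooled: Provider 1 66.1% vs Provider 2 37.0%; Provider 1 is higher overall.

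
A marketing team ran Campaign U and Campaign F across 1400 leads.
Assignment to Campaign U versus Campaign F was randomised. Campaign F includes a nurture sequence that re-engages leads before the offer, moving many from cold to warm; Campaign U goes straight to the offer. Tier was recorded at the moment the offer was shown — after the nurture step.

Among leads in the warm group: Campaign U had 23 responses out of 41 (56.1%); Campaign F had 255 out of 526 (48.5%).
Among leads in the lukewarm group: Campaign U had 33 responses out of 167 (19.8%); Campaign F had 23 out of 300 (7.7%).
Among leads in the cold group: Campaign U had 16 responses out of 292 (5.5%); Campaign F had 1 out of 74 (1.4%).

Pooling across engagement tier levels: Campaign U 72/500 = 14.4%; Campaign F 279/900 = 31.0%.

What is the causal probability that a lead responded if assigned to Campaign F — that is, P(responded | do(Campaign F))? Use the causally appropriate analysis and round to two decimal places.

0.31

Campaign U is higher inside every engagement tier stratum but Campaign F is higher in aggregate. Whether to stratify depends on how engagement tier relates to the campaign.
Engagement tier lies on the pathway campaign → engagement tier → outcome, so adjusting for it blocks the indirect effect. For the total causal effect of campaign, use the unadjusted pooled rates.
So P(outcome | do(Campaign F)) is just the pooled rate for Campaign F: 279/900 = 0.310.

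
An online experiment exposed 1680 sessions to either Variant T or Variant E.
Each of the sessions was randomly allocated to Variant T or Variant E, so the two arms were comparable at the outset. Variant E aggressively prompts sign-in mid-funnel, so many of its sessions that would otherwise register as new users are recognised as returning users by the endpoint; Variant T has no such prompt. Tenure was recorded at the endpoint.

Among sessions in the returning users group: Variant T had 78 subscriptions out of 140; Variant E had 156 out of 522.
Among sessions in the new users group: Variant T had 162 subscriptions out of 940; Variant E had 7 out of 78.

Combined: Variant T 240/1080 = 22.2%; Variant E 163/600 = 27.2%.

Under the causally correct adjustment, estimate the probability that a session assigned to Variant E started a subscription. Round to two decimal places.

Because the variant influences user tenure, user tenure is a post-treatment mediator, not a confounder. Stratifying on it would bias the estimate; the causal effect is the crude pooled difference.
So P(outcome | do(Variant E)) is just the pooled rate for Variant E: 163/600 = 0.272.

0.27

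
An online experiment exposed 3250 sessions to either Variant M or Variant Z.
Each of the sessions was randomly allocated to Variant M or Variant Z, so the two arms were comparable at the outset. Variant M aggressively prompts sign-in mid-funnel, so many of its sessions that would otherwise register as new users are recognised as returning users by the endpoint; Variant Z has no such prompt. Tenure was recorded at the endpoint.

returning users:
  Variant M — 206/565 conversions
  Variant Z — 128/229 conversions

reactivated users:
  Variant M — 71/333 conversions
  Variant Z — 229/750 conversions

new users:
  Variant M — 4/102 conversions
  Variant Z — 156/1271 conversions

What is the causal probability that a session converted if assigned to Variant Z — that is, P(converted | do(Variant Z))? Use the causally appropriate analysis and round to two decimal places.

User tenure is downstream of the variant. One should not condition on a consequence of treatment, so the overall rates are the right comparison.
So P(outcome | do(Variant Z)) is just the pooled rate for Variant Z: 513/2250 = 0.228.

0.23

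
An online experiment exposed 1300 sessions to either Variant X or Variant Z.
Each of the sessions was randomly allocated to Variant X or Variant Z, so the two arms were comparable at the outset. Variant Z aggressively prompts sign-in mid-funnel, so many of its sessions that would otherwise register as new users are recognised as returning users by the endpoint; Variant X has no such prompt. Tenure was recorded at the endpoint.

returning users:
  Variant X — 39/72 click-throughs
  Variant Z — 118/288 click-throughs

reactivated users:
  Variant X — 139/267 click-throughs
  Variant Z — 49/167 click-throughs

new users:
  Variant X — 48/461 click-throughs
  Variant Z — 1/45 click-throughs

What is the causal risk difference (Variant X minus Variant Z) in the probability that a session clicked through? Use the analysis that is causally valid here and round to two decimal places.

Variant X is higher inside every user tenure stratum but Variant Z is higher in aggregate. Whether to stratify depends on how user tenure relates to the variant.
User tenure here is a post-treatment variable shaped by the variant; conditioning on it would introduce bias rather than remove it. The overall comparison is the causal one.
The causal difference is the pooled difference: 0.282 − 0.336 = -0.053.

-0.05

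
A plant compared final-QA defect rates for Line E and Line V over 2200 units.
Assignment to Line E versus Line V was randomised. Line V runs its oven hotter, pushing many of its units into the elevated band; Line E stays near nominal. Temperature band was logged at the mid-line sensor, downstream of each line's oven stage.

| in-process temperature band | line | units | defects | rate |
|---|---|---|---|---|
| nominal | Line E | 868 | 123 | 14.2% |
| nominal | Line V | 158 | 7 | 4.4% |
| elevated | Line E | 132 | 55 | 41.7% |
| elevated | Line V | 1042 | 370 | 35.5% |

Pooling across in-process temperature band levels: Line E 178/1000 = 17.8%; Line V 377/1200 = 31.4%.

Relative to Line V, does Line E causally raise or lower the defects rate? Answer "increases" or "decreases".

decreases

Because the line influences in-process temperature band, in-process temperature band is a post-treatment mediator, not a confounder. Stratifying on it would bias the estimate; the causal effect is the crude pooled difference.
Pooled: Line E 17.8% vs Line V 31.4%; Line E is lower overall.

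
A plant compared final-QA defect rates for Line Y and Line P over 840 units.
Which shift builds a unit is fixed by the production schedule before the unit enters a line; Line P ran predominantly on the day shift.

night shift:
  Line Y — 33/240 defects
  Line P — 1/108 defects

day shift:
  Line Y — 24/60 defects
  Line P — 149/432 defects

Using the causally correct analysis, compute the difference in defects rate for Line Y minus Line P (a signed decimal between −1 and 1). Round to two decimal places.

Line P is lower inside every shift stratum but Line Y is lower in aggregate. Whether to stratify depends on how shift relates to the line.
The imbalance in shift arose from how units were allocated, not from anything the line did; and shift independently affects the outcome. The pooled gap is confounded — condition on shift.
Adjusting over the population distribution of shift: 0.414·(0.138−0.009) + 0.586·(0.400−0.345) = +0.085.

+0.09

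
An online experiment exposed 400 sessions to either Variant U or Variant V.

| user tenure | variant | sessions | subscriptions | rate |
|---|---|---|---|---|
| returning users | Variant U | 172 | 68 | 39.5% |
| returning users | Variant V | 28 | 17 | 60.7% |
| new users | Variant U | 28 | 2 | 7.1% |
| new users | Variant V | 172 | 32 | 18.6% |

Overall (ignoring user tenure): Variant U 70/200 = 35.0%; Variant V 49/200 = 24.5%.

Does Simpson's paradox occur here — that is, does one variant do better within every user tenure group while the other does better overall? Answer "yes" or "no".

Within each user tenure level (returning users 39.5% vs 60.7%; new users 7.1% vs 18.6%), Variant V has the higher rate every time. Pooled: 35.0% vs 24.5% — Variant U has the higher rate overall. The two comparisons disagree.

yes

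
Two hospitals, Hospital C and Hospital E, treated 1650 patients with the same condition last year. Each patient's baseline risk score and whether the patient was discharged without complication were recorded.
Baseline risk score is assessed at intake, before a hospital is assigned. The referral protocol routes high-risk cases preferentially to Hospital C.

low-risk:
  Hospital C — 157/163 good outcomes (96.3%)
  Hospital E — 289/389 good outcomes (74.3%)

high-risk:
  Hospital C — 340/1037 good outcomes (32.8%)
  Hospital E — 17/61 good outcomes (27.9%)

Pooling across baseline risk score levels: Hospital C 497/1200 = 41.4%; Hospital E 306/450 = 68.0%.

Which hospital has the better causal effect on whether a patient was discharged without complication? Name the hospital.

Hospital C is higher inside every baseline risk score stratum but Hospital E is higher in aggregate. Whether to stratify depends on how baseline risk score relates to the hospital.
Baseline risk score differs across hospitals for reasons unrelated to any effect of the hospital itself, and it separately predicts the outcome — a classic confounder. We must compare within baseline risk score levels.
Within each level — low-risk: 96.3% vs 74.3%; high-risk: 32.8% vs 27.9% — Hospital C is higher every time.

Hospital C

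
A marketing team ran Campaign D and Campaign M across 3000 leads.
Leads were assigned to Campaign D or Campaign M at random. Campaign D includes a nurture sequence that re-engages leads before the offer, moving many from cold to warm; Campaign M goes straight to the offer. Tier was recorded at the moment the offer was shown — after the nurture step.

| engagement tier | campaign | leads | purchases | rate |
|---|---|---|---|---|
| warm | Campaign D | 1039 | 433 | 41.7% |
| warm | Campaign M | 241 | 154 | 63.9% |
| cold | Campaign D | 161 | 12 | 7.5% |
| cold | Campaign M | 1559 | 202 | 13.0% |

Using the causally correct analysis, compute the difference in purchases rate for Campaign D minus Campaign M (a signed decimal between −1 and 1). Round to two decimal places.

Engagement tier is recorded after the campaign and is itself shifted by it — it sits on the causal path from campaign to outcome. Conditioning on a mediator would strip out part of the effect we want; the pooled comparison gives the total causal effect.
The causal difference is the pooled difference: 0.371 − 0.198 = +0.173.

+0.17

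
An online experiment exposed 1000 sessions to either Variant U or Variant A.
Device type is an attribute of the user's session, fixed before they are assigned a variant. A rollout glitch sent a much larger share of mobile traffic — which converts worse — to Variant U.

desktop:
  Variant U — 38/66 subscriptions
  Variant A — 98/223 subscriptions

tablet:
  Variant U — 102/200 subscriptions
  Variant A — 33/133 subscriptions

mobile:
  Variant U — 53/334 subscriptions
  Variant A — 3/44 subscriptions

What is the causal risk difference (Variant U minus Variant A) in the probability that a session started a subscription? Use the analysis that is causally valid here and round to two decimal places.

Since device type is a pre-existing factor (not a product of the variant) and it affects the outcome on its own, it is a confounder. The stratified rates, not the pooled rate, identify the causal effect.
Adjusting over the population distribution of device type: 0.289·(0.576−0.439) + 0.333·(0.510−0.248) + 0.378·(0.159−0.068) = +0.161.

+0.16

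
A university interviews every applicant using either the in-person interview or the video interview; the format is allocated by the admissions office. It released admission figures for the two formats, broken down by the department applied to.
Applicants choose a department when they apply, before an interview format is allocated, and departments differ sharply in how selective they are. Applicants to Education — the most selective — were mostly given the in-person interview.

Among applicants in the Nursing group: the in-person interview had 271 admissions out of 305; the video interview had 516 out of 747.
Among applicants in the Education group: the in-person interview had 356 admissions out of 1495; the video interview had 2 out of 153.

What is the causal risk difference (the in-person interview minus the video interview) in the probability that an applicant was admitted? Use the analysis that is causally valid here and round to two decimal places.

the in-person interview is higher inside every department stratum but the video interview is higher in aggregate. Whether to stratify depends on how department relates to the interview format.
Since department is a pre-existing factor (not a product of the interview format) and it affects the outcome on its own, it is a confounder. The stratified rates, not the pooled rate, identify the causal effect.
Adjusting over the population distribution of department: 0.390·(0.889−0.691) + 0.610·(0.238−0.013) = +0.214.

+0.21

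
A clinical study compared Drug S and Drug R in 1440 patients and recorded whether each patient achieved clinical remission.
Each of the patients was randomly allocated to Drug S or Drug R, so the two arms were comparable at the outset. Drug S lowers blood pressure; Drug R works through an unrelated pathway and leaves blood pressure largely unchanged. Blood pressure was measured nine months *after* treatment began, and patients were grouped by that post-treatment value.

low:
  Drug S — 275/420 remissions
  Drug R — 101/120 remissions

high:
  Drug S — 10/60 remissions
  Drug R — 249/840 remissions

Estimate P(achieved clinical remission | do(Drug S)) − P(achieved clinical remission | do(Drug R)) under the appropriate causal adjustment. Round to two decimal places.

Blood pressure is downstream of the drug. One should not condition on a consequence of treatment, so the overall rates are the right comparison.
The causal difference is the pooled difference: 0.594 − 0.365 = +0.229.

+0.23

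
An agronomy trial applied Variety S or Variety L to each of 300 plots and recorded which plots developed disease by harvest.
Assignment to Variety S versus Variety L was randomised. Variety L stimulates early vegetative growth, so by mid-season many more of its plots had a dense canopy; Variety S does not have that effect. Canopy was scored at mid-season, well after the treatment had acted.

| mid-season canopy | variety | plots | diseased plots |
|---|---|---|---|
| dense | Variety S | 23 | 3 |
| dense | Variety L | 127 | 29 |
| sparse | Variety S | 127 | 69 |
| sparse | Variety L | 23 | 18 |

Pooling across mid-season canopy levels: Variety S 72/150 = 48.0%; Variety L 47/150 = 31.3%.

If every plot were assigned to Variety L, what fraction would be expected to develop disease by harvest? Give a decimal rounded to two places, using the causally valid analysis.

0.31

Stratifying would compare varietys among plots the varietys themselves sorted into mid-season canopy groups — a form of selection on an intermediate. The unconditioned pooled rates give the total causal effect.
So P(outcome | do(Variety L)) is just the pooled rate for Variety L: 47/150 = 0.313.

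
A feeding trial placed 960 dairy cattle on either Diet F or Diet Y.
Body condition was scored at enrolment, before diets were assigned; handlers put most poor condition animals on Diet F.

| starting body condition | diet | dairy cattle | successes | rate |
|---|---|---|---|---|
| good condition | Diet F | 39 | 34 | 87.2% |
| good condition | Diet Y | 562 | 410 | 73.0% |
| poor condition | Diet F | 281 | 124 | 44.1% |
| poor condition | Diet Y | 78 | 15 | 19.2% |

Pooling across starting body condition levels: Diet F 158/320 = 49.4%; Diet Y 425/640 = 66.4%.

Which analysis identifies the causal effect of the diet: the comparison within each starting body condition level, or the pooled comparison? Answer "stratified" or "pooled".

stratified

Since starting body condition is a pre-existing factor (not a product of the diet) and it affects the outcome on its own, it is a confounder. The stratified rates, not the pooled rate, identify the causal effect.
Within each level — good condition: 87.2% vs 73.0%; poor condition: 44.1% vs 19.2% — Diet F is higher every time.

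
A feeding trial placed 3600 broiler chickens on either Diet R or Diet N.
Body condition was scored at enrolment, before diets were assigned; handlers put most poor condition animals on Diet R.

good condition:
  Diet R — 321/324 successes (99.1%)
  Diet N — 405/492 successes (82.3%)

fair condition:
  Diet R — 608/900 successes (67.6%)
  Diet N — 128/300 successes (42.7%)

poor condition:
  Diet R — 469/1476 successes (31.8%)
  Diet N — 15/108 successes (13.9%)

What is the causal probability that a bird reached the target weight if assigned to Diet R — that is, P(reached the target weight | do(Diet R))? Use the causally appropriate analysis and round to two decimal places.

Since starting body condition is a pre-existing factor (not a product of the diet) and it affects the outcome on its own, it is a confounder. The stratified rates, not the pooled rate, identify the causal effect.
Standardising Diet R to the population starting body condition mix: 0.227·321/324 + 0.333·608/900 + 0.440·469/1476 = 0.590.

0.59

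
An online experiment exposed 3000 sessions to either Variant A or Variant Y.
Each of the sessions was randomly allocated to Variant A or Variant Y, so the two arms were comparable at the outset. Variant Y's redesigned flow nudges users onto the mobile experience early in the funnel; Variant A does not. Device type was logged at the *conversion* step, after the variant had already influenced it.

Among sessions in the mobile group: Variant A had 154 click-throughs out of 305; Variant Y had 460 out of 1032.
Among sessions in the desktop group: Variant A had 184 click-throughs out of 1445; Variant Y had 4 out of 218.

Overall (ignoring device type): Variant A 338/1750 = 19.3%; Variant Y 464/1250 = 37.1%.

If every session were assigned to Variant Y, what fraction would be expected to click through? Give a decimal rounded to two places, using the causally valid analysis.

The distribution of device type is itself part of what the variant does — it is an intermediate outcome. Holding it fixed would remove that part of the effect; the total effect is the pooled difference.
So P(outcome | do(Variant Y)) is just the pooled rate for Variant Y: 464/1250 = 0.371.

0.37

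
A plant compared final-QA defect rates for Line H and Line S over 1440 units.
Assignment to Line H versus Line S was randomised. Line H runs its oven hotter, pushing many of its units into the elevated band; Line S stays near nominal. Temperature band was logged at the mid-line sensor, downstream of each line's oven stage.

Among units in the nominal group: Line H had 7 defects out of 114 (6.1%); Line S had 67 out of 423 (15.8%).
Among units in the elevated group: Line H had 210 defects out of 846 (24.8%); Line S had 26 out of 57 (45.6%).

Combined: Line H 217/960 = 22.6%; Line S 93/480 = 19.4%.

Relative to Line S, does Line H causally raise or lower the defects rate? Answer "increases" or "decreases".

The in-process temperature band-specific comparison favours Line H throughout, but the pooled figures favour Line S. The question is whether to condition on in-process temperature band.
In-process temperature band lies on the pathway line → in-process temperature band → outcome, so adjusting for it blocks the indirect effect. For the total causal effect of line, use the unadjusted pooled rates.
Pooled: Line H 22.6% vs Line S 19.4%; Line S is lower overall.

increases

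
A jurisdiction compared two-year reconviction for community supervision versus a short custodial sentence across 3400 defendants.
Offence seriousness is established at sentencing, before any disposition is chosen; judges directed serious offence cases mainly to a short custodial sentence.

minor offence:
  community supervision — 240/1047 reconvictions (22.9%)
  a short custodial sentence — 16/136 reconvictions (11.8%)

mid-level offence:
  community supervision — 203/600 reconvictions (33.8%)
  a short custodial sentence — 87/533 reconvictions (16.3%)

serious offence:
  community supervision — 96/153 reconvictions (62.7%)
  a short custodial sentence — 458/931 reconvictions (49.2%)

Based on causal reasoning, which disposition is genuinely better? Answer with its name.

Offence seriousness is set before the disposition has any effect — it is not caused by the disposition — and it independently drives the outcome. That makes it a confounder, so the causal comparison is within offence seriousness levels.
Within each level — minor offence: 22.9% vs 11.8%; mid-level offence: 33.8% vs 16.3%; serious offence: 62.7% vs 49.2% — a short custodial sentence is lower every time.

a short custodial sentence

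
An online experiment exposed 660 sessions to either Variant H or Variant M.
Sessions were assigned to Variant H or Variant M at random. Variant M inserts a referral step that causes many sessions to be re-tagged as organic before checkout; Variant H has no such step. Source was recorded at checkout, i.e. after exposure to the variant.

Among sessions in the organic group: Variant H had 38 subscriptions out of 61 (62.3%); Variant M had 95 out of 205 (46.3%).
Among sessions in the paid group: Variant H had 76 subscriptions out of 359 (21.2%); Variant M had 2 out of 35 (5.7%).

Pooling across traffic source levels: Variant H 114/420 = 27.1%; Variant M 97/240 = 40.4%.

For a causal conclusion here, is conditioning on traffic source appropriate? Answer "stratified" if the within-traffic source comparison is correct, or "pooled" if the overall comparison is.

Because the variant influences traffic source, traffic source is a post-treatment mediator, not a confounder. Stratifying on it would bias the estimate; the causal effect is the crude pooled difference.
Pooled: Variant H 27.1% vs Variant M 40.4%; Variant M is higher overall.

pooled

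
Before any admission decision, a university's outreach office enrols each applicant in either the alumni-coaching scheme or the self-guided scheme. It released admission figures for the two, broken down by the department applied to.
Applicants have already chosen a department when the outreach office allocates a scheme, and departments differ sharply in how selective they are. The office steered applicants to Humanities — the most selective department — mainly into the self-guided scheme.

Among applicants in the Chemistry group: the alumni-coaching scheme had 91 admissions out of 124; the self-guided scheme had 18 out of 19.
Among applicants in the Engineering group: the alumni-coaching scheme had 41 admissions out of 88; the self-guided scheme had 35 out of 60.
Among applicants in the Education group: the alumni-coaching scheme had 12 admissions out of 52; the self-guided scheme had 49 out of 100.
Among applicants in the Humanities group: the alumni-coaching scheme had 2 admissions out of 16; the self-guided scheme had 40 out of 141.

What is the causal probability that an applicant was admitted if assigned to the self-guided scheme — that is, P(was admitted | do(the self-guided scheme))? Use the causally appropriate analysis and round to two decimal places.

0.57

The stratified and pooled comparisons disagree (the self-guided scheme wins within each department; the alumni-coaching scheme wins overall), so the answer turns on the causal role of department.
Here department is a common cause — it drives both which outreach scheme a case falls under and the outcome. The crude comparison mixes populations; the stratum-specific rates are the causally relevant ones.
Standardising the self-guided scheme to the population department mix: 0.238·18/19 + 0.247·35/60 + 0.253·49/100 + 0.262·40/141 = 0.568.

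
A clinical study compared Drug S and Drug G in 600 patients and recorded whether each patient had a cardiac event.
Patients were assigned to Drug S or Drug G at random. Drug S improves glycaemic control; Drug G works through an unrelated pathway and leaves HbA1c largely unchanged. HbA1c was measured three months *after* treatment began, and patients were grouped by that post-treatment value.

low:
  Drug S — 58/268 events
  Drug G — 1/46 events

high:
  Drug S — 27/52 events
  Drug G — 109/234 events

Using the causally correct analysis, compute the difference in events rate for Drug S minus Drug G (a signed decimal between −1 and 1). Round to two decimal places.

The HbA1c-specific comparison favours Drug G throughout, but the pooled figures favour Drug S. The question is whether to condition on HbA1c.
Stratifying would compare drugs among patients the drugs themselves sorted into HbA1c groups — a form of selection on an intermediate. The unconditioned pooled rates give the total causal effect.
The causal difference is the pooled difference: 0.266 − 0.393 = -0.127.

-0.13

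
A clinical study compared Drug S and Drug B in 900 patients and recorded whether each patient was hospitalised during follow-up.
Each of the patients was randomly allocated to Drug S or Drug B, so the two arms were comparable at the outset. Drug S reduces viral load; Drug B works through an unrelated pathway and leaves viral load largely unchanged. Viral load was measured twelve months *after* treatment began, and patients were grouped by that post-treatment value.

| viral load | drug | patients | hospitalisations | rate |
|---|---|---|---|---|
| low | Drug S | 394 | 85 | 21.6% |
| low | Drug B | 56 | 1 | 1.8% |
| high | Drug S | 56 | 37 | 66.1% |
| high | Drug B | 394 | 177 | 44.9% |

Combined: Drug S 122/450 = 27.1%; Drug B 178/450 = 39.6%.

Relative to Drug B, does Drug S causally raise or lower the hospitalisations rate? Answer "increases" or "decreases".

Viral load is downstream of the drug. One should not condition on a consequence of treatment, so the overall rates are the right comparison.
Pooled: Drug S 27.1% vs Drug B 39.6%; Drug S is lower overall.

decreases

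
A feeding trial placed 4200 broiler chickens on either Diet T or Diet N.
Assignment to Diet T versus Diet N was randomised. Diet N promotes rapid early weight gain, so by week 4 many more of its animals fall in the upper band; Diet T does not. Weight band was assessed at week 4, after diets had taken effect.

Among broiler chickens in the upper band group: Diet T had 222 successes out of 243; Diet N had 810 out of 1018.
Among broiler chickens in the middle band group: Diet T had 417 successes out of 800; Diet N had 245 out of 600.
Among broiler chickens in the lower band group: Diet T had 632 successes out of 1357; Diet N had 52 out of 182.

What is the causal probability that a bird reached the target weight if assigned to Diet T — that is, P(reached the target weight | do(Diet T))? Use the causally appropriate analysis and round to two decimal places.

Week-4 weight band is recorded after the diet and is itself shifted by it — it sits on the causal path from diet to outcome. Conditioning on a mediator would strip out part of the effect we want; the pooled comparison gives the total causal effect.
So P(outcome | do(Diet T)) is just the pooled rate for Diet T: 1271/2400 = 0.530.

0.53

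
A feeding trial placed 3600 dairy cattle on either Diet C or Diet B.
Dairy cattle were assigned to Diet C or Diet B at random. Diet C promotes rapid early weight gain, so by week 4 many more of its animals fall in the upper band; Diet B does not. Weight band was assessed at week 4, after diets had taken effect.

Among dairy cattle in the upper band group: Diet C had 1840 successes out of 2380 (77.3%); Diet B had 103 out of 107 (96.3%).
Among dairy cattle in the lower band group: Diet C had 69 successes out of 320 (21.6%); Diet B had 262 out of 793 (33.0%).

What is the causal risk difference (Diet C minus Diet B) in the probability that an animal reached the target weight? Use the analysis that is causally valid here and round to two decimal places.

+0.30

Stratifying would compare diets among dairy cattle the diets themselves sorted into week-4 weight band groups — a form of selection on an intermediate. The unconditioned pooled rates give the total causal effect.
The causal difference is the pooled difference: 0.707 − 0.406 = +0.301.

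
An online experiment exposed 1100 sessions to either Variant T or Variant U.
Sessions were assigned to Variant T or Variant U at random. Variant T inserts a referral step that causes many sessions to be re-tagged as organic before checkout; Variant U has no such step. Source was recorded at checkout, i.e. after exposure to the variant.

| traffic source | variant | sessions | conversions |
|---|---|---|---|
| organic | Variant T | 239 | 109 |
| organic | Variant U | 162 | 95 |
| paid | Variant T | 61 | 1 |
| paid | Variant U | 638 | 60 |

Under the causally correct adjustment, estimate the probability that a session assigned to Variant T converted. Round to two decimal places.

0.37

Stratifying would compare variants among sessions the variants themselves sorted into traffic source groups — a form of selection on an intermediate. The unconditioned pooled rates give the total causal effect.
So P(outcome | do(Variant T)) is just the pooled rate for Variant T: 110/300 = 0.367.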